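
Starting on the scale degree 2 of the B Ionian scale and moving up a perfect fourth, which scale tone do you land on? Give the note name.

F#

The scale is B C# D# E F# G# A#.
The scale degree 2 is C#; a perfect fourth above that is F# — scale degree 5.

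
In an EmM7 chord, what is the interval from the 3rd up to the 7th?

augmented fifth

Em(maj7): E–G–B–D#.
So we need the interval from G up to D#.
From G to D#: 8 semitones over a fifth = augmented.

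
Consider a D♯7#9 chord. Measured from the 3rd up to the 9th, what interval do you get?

The chord tones of D♯7#9 (D♯ dominant seventh sharp nine) are D♯–F𝄪–A♯–C♯–E𝄪.
The 3rd is F𝄪 and the 9th is E𝄪.
From F𝄪 to E𝄪 is 11 semitones, exactly the major seventh.

major 7th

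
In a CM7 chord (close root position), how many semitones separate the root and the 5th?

7

Cmaj7: C E G B.
C to G is a perfect fifth: 7 semitones.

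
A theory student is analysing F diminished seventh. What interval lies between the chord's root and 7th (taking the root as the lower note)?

F diminished seventh: F, Ab, Cb, Ebb.
Root = F; 7th = Ebb.
From F to Ebb: 9 semitones over a seventh = diminished.

diminished seventh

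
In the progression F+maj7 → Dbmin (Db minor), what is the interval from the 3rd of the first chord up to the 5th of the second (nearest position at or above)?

diminished octave

The 3rd of F+maj7 is A; the 5th of Dbmin (Db minor) is Ab.
A up to Ab is 11 semitones, a half step narrower than a perfect octave, so the interval is diminished.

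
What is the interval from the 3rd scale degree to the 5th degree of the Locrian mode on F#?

m3

Spelling the Locrian mode on F#: F# G A B C D E.
3rd scale degree = A; 5th scale degree = C.
A up to C is 3 semitones, a half step narrower than a major third, so the interval is minor.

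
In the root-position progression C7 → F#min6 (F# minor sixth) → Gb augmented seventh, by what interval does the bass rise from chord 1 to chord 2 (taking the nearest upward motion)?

augmented 4th

The roots are C and F#.
C up to F# is 6 semitones, a half step wider than a perfect fourth, so the interval is augmented.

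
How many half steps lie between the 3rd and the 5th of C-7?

4

The chord tones of C minor seventh are C, E♭, G, B♭.
E♭ to G is a major third: 4 semitones.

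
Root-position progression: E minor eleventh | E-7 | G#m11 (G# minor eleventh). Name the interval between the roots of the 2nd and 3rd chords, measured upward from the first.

major third

The roots are E and G#.
From E to G# is 4 semitones, exactly the major third.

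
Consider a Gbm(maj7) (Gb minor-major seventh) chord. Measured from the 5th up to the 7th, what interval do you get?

M3

Spelling the chord: Gb Bbb Db F.
So we need the interval from Db up to F.
Counting 3 letters and 4 half steps from Db gives a major third.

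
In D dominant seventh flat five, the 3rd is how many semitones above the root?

4

The chord tones of D dominant seventh flat five are D F# Ab C.
D to F# is a major third: 4 semitones.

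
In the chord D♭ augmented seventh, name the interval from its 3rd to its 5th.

major 3rd

Spelling the chord: D♭ F A C♭.
So we need the interval from F up to A.
F up to A spans 3 letter names and 4 semitones — a major third.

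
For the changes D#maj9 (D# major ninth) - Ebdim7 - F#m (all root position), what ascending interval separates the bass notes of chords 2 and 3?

The roots are Eb and F#.
From Eb to F#: 3 semitones over a second = augmented.

augmented second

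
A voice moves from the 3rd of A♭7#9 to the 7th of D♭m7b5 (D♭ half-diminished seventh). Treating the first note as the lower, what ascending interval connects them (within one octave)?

d8

The 3rd of A♭7#9 is C; the 7th of D♭m7b5 (D♭ half-diminished seventh) is C♭.
8 letter names make it an octave; at 11 semitones (a half step narrower than perfect) the quality is diminished.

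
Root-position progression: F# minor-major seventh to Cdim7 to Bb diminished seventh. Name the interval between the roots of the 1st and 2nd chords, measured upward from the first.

The roots are F# and C.
5 letter names make it a fifth; at 6 semitones (a half step narrower than perfect) the quality is diminished.

diminished fifth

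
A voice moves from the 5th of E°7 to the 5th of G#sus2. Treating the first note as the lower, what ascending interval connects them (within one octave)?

The 5th of E°7 is Bb; the 5th of G#sus2 is D#.
From Bb to D#: 5 semitones over a third = augmented.

augmented third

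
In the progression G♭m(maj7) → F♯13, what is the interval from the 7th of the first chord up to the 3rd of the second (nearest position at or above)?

augmented third

G♭m(maj7) has F as its 7th, and F♯13 has A♯ as its 3rd.
From F to A♯: 5 semitones over a third = augmented.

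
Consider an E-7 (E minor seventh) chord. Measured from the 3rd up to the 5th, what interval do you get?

M3

Em7 (E minor seventh): E–G–B–D.
The 3rd is G and the 5th is B.
From G to B is 4 semitones, exactly the major third.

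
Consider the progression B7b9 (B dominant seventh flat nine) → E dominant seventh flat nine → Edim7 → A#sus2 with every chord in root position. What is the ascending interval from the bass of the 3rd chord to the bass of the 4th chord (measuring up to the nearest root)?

A4

The roots are E and A#.
E up to A# is 6 semitones, a half step wider than a perfect fourth, so the interval is augmented.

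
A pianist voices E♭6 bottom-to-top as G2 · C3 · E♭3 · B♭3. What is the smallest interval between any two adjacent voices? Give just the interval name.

minor third

Adjacent intervals: G2→C3 = perfect fourth; C3→E♭3 = minor third; E♭3→B♭3 = perfect fifth.
The smallest is C3 to E♭3, a minor third (3 semitones).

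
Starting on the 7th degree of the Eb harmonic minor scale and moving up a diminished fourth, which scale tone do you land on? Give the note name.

Gb

The scale is Eb F Gb Ab Bb Cb D.
The 7th degree is D; a diminished fourth above that is Gb — scale degree 3.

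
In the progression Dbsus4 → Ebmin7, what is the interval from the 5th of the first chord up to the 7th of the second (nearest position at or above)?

perfect fourth

Dbsus4 has Ab as its 5th, and Ebmin7 has Db as its 7th.
Ab up to Db spans 4 letter names and 5 semitones — a perfect fourth.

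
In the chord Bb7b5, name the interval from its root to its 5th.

d5

Bb7b5 (Bb dominant seventh flat five): Bb-D-Fb-Ab.
So we need the interval from Bb up to Fb.
Bb up to Fb is 6 semitones, a half step narrower than a perfect fifth, so the interval is diminished.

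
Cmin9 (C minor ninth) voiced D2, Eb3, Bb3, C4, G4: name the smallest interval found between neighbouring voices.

Adjacent intervals: D2→Eb3 = minor ninth; Eb3→Bb3 = perfect fifth; Bb3→C4 = major second; C4→G4 = perfect fifth.
The smallest is Bb3 to C4, a major second (2 semitones).

major 2nd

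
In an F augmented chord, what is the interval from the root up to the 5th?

The chord tones of F+ (F augmented) are F A C♯.
That puts F below C♯.
5 letter names make it a fifth; at 8 semitones (a half step wider than perfect) the quality is augmented.

A5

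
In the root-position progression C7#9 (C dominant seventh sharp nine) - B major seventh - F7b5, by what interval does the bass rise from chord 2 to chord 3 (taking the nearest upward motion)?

The roots are B and F.
5 letter names make it a fifth; at 6 semitones (a half step narrower than perfect) the quality is diminished.

d5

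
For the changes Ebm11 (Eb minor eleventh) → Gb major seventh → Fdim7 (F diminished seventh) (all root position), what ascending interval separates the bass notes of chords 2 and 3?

M7

The roots are Gb and F.
Counting 7 letters and 11 half steps from Gb gives a major seventh.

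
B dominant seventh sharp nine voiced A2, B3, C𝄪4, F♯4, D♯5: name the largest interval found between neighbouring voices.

major ninth

Adjacent intervals: A2→B3 = major ninth; B3→C𝄪4 = augmented second; C𝄪4→F♯4 = diminished fourth; F♯4→D♯5 = major sixth.
The largest is A2 to B3, a major ninth (14 semitones).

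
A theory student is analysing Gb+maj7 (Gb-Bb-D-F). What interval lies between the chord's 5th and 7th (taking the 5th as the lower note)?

That puts D below F.
D up to F is 3 semitones, a half step narrower than a major third, so the interval is minor.

minor third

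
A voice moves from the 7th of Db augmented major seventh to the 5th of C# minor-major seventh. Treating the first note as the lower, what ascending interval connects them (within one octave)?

Db augmented major seventh has C as its 7th, and C# minor-major seventh has G# as its 5th.
5 letter names make it a fifth; at 8 semitones (a half step wider than perfect) the quality is augmented.

A5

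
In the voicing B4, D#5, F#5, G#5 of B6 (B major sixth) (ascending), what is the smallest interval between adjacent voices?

major second

Adjacent intervals: B4→D#5 = major third; D#5→F#5 = minor third; F#5→G#5 = major second.
The smallest is F#5 to G#5, a major second (2 semitones).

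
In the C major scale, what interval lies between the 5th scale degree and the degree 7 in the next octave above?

major tenth

Spelling the C major scale: C D E F G A B.
5th scale degree = G; degree 7 (up an octave) = B.
From G to B is 16 semitones, exactly the major tenth.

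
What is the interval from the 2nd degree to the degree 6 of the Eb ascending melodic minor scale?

perfect fifth

Spelling the Eb ascending melodic minor scale: Eb F Gb Ab Bb C D.
The 2nd degree is F and the 6th degree is C.
From F to C is 7 semitones, exactly the perfect fifth.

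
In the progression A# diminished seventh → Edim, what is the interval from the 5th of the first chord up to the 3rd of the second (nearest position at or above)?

minor 3rd

A# diminished seventh has E as its 5th, and Edim has G as its 3rd.
3 letter names make it a third; at 3 semitones (a half step narrower than major) the quality is minor.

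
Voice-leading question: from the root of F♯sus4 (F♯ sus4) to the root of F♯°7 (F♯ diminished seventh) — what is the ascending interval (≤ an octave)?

The root of F♯sus4 (F♯ sus4) is F♯; the root of F♯°7 (F♯ diminished seventh) is F♯.
F♯ up to F♯ spans 1 letter names and 0 semitones — a perfect unison.

perfect 1st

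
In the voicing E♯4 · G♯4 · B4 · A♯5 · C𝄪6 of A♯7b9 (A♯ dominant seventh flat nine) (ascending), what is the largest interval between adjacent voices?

Adjacent intervals: E♯4→G♯4 = minor third; G♯4→B4 = minor third; B4→A♯5 = major seventh; A♯5→C𝄪6 = major third.
The largest is B4 to A♯5, a major seventh (11 semitones).

M7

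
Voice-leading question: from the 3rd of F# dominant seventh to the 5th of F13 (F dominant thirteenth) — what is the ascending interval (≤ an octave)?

The 3rd of F# dominant seventh is A#; the 5th of F13 (F dominant thirteenth) is C.
3 letter names make it a third; at 2 semitones (a whole step narrower than major) the quality is diminished.

d3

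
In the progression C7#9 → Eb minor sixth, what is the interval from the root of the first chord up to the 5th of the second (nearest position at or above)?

C7#9 has C as its root, and Eb minor sixth has Bb as its 5th.
From C to Bb: 10 semitones over a seventh = minor.

minor seventh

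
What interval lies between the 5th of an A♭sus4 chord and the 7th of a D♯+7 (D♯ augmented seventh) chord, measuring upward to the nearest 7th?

The 5th of A♭sus4 is E♭; the 7th of D♯+7 (D♯ augmented seventh) is C♯.
E♭ up to C♯ is 10 semitones, a half step wider than a major sixth, so the interval is augmented.

augmented sixth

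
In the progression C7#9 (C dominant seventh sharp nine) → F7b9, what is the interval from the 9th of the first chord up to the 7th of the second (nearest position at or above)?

d2

C7#9 (C dominant seventh sharp nine) has D# as its 9th, and F7b9 has Eb as its 7th.
2 letter names make it a second; at 0 semitones (a whole step narrower than major) the quality is diminished.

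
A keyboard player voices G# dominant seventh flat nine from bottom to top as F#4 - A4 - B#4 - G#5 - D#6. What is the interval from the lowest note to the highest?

The outer voices are F#4 and D#6.
Counting 13 letters and 21 half steps from F# gives a major thirteenth.

major thirteenth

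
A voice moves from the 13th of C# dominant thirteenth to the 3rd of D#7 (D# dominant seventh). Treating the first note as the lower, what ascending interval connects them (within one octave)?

C# dominant thirteenth has A# as its 13th, and D#7 (D# dominant seventh) has F## as its 3rd.
From A# to F## is 9 semitones, exactly the major sixth.

major 6th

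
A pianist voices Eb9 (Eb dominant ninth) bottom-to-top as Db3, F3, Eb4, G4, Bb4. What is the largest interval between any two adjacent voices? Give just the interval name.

minor 7th

Adjacent intervals: Db3→F3 = major third; F3→Eb4 = minor seventh; Eb4→G4 = major third; G4→Bb4 = minor third.
The largest is F3 to Eb4, a minor seventh (10 semitones).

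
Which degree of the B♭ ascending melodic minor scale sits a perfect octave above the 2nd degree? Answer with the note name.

C

The scale is B♭ C D♭ E♭ F G A.
The 2nd degree is C; a perfect octave above that is C — scale degree 2.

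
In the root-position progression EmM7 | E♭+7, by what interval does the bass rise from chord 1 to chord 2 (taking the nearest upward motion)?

diminished octave

The roots are E and E♭.
8 letter names make it an octave; at 11 semitones (a half step narrower than perfect) the quality is diminished.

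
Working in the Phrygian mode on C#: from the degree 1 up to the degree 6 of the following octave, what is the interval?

m13

Spelling the Phrygian mode on C#: C# D E F# G# A B.
That puts C# below A.
13 letter names make it a thirteenth; at 20 semitones (a half step narrower than major) the quality is minor.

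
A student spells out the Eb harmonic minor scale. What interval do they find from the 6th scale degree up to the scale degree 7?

Spelling the Eb harmonic minor scale: Eb F Gb Ab Bb Cb D.
So we need the interval from Cb up to D.
Cb up to D is 3 semitones, a half step wider than a major second, so the interval is augmented.

A2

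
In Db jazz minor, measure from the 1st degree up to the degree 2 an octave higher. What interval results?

Spelling Db jazz minor: Db Eb Fb Gb Ab Bb C.
So we need the interval from Db up to Eb.
From Db to Eb is 14 semitones, exactly the major ninth.

major ninth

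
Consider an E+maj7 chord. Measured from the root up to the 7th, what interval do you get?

major seventh

The chord tones of Emaj7#5 are E-G#-B#-D#.
Root = E; 7th = D#.
Counting 7 letters and 11 half steps from E gives a major seventh.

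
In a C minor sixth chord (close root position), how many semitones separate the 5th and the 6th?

Cm6 (C minor sixth): C-E♭-G-A.
G to A is a major second: 2 semitones.

2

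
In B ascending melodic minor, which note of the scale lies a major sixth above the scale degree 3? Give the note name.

The scale is B C# D E F# G# A#.
The scale degree 3 is D; a major sixth above that is B — scale degree 1.

B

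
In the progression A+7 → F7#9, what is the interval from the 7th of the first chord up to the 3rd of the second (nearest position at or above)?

The 7th of A+7 is G; the 3rd of F7#9 is A.
Counting 2 letters and 2 half steps from G gives a major second.

M2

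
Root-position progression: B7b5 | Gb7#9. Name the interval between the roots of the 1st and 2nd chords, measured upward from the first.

diminished sixth

The roots are B and Gb.
B up to Gb is 7 semitones, a whole step narrower than a major sixth, so the interval is diminished.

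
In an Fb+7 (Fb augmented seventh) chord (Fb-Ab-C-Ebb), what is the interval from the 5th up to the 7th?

The 5th is C and the 7th is Ebb.
3 letter names make it a third; at 2 semitones (a whole step narrower than major) the quality is diminished.

diminished third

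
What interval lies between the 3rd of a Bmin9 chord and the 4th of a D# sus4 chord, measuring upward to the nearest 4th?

augmented 4th

The 3rd of Bmin9 is D; the 4th of D# sus4 is G#.
From D to G#: 6 semitones over a fourth = augmented.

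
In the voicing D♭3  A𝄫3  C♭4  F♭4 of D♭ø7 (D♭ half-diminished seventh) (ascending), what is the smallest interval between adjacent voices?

major third

Adjacent intervals: D♭3→A𝄫3 = diminished fifth; A𝄫3→C♭4 = major third; C♭4→F♭4 = perfect fourth.
The smallest is A𝄫3 to C♭4, a major third (4 semitones).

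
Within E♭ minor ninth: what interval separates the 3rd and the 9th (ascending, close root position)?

M7

The chord tones of E♭min9 are E♭, G♭, B♭, D♭, F.
That puts G♭ below F.
Counting 7 letters and 11 half steps from G♭ gives a major seventh.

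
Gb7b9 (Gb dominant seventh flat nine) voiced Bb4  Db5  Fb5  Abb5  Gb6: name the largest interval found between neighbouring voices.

Adjacent intervals: Bb4→Db5 = minor third; Db5→Fb5 = minor third; Fb5→Abb5 = minor third; Abb5→Gb6 = major seventh.
The largest is Abb5 to Gb6, a major seventh (11 semitones).

major seventh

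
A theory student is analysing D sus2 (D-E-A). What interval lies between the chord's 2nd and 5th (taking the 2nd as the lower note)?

P4

So we need the interval from E up to A.
Counting 4 letters and 5 half steps from E gives a perfect fourth.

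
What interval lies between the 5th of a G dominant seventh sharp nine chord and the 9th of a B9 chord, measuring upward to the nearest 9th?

The 5th of G dominant seventh sharp nine is D; the 9th of B9 is C#.
From D to C# is 11 semitones, exactly the major seventh.

major seventh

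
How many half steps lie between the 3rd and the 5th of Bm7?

4

The chord tones of Bm7 are B D F♯ A.
D to F♯ is a major third: 4 semitones.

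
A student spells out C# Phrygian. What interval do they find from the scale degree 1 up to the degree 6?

Spelling C# Phrygian: C# D E F# G# A B.
So we need the interval from C# up to A.
From C# to A: 8 semitones over a sixth = minor.

minor sixth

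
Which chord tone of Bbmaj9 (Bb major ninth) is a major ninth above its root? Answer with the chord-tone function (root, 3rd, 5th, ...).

The chord tones of Bbmaj9 (Bb major ninth) are Bb D F A C.
The root is Bb. A major ninth above Bb is C.
C is the chord's 9th.

9th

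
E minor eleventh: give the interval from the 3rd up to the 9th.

major 7th

Em11 (E minor eleventh): E, G, B, D, F#, A.
That puts G below F#.
From G to F# is 11 semitones, exactly the major seventh.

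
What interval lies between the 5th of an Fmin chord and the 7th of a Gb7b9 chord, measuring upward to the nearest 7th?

diminished fourth

The 5th of Fmin is C; the 7th of Gb7b9 is Fb.
From C to Fb: 4 semitones over a fourth = diminished.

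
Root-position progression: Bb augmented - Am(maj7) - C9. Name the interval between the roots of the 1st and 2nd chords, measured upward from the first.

major 7th

The roots are Bb and A.
Counting 7 letters and 11 half steps from Bb gives a major seventh.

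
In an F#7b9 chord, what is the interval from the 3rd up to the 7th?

diminished 5th

F#7b9 (F# dominant seventh flat nine): F#–A#–C#–E–G.
So we need the interval from A# up to E.
A# up to E is 6 semitones, a half step narrower than a perfect fifth, so the interval is diminished.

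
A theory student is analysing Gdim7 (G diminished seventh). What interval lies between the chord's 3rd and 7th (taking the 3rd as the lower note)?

d5

Gdim7 (G diminished seventh) is spelled G–Bb–Db–Fb.
3rd = Bb; 7th = Fb.
5 letter names make it a fifth; at 6 semitones (a half step narrower than perfect) the quality is diminished.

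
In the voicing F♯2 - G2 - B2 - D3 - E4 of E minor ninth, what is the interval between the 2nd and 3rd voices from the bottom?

Those voices are G2 and B2.
From G to B is 4 semitones, exactly the major third.

major third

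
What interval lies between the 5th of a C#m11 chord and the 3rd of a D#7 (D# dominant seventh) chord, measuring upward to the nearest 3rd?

C#m11 has G# as its 5th, and D#7 (D# dominant seventh) has F## as its 3rd.
From G# to F## is 11 semitones, exactly the major seventh.

major seventh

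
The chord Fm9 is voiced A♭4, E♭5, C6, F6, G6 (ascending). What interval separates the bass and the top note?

The outer voices are A♭4 and G6.
A♭ up to G spans 14 letter names and 23 semitones — a major fourteenth.

major fourteenth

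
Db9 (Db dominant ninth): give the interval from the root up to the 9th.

Db dominant ninth: Db F Ab Cb Eb.
So we need the interval from Db up to Eb.
Counting 9 letters and 14 half steps from Db gives a major ninth.

M9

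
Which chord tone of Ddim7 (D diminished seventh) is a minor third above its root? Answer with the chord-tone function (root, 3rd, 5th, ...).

Spelling the chord: D F A♭ C♭.
The root is D. A minor third above D is F.
F is the chord's 3rd.

3rd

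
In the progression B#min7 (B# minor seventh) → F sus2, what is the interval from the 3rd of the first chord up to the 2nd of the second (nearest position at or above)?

diminished fourth

B#min7 (B# minor seventh) has D# as its 3rd, and F sus2 has G as its 2nd.
4 letter names make it a fourth; at 4 semitones (a half step narrower than perfect) the quality is diminished.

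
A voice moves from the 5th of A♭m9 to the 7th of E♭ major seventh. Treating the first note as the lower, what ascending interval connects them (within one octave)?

The 5th of A♭m9 is E♭; the 7th of E♭ major seventh is D.
Counting 7 letters and 11 half steps from E♭ gives a major seventh.

major 7th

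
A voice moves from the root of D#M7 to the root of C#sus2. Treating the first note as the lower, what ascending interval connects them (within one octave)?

minor 7th

The root of D#M7 is D#; the root of C#sus2 is C#.
7 letter names make it a seventh; at 10 semitones (a half step narrower than major) the quality is minor.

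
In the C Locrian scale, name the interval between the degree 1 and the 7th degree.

C locrian: C D♭ E♭ F G♭ A♭ B♭.
That puts C below B♭.
C up to B♭ is 10 semitones, a half step narrower than a major seventh, so the interval is minor.

minor seventh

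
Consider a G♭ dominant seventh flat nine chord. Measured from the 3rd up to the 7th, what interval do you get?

Spelling the chord: G♭–B♭–D♭–F♭–A𝄫.
3rd = B♭; 7th = F♭.
B♭ up to F♭ is 6 semitones, a half step narrower than a perfect fifth, so the interval is diminished.

d5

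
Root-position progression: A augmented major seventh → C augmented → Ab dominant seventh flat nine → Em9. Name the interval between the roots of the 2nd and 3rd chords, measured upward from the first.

The roots are C and Ab.
From C to Ab: 8 semitones over a sixth = minor.

minor sixth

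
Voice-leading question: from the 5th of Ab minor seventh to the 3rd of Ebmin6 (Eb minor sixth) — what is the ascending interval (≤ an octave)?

Ab minor seventh has Eb as its 5th, and Ebmin6 (Eb minor sixth) has Gb as its 3rd.
3 letter names make it a third; at 3 semitones (a half step narrower than major) the quality is minor.

minor third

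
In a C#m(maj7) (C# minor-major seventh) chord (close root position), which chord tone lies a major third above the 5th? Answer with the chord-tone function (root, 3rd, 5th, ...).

Spelling the chord: C#, E, G#, B#.
The 5th is G#. A major third above G# is B#.
B# is the chord's 7th.

7th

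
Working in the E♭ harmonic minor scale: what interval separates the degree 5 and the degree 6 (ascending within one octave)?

Spelling the E♭ harmonic minor scale: E♭ F G♭ A♭ B♭ C♭ D.
That puts B♭ below C♭.
2 letter names make it a second; at 1 semitone (a half step narrower than major) the quality is minor.

minor 2nd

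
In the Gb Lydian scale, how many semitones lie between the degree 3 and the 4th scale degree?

2

The scale is Gb Ab Bb C Db Eb F.
Bb up to C is a major second — 2 semitones.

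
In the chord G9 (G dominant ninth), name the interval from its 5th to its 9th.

perfect 5th

The chord tones of G dominant ninth are G-B-D-F-A.
5th = D; 9th = A.
From D to A is 7 semitones, exactly the perfect fifth.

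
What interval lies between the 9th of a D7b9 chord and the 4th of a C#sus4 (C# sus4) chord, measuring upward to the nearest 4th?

augmented second

The 9th of D7b9 is Eb; the 4th of C#sus4 (C# sus4) is F#.
Eb up to F# is 3 semitones, a half step wider than a major second, so the interval is augmented.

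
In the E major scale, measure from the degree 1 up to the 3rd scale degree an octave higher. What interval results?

E major: E F♯ G♯ A B C♯ D♯.
The degree 1 is E and the 3rd degree (up an octave) is G♯.
E up to G♯ spans 10 letter names and 16 semitones — a major tenth.

major tenth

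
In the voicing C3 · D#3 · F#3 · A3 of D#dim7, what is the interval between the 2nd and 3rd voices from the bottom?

Those voices are D#3 and F#3.
D# up to F# is 3 semitones, a half step narrower than a major third, so the interval is minor.

minor 3rd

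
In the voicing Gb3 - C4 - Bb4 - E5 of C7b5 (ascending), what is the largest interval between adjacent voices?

minor seventh

Adjacent intervals: Gb3→C4 = augmented fourth; C4→Bb4 = minor seventh; Bb4→E5 = augmented fourth.
The largest is C4 to Bb4, a minor seventh (10 semitones).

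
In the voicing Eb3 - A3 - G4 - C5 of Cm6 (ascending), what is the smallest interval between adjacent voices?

perfect 4th

Adjacent intervals: Eb3→A3 = augmented fourth; A3→G4 = minor seventh; G4→C5 = perfect fourth.
The smallest is G4 to C5, a perfect fourth (5 semitones).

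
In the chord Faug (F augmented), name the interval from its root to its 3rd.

The chord tones of F augmented are F-A-C#.
That puts F below A.
Counting 3 letters and 4 half steps from F gives a major third.

major third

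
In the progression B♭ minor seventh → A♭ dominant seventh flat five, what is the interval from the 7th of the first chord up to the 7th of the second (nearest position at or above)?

minor seventh

The 7th of B♭ minor seventh is A♭; the 7th of A♭ dominant seventh flat five is G♭.
A♭ up to G♭ is 10 semitones, a half step narrower than a major seventh, so the interval is minor.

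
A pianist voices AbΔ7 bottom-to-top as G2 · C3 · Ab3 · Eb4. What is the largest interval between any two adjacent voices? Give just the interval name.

minor sixth

Adjacent intervals: G2→C3 = perfect fourth; C3→Ab3 = minor sixth; Ab3→Eb4 = perfect fifth.
The largest is C3 to Ab3, a minor sixth (8 semitones).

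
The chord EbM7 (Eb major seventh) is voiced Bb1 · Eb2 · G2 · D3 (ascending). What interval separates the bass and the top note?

major tenth

The outer voices are Bb1 and D3.
Bb up to D spans 10 letter names and 16 semitones — a major tenth.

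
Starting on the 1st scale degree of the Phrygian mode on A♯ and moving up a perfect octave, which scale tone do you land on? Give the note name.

The scale is A♯ B C♯ D♯ E♯ F♯ G♯.
The 1st scale degree is A♯; a perfect octave above that is A♯ — scale degree 1.

A#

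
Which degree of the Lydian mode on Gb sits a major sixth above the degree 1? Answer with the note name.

The scale is Gb Ab Bb C Db Eb F.
The degree 1 is Gb; a major sixth above that is Eb — scale degree 6.

Eb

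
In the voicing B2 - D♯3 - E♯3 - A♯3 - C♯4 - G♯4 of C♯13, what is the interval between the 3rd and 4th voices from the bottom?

Those voices are E♯3 and A♯3.
From E♯ to A♯ is 5 semitones, exactly the perfect fourth.

perfect fourth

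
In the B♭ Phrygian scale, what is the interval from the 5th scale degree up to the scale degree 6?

m2

B♭ phrygian: B♭ C♭ D♭ E♭ F G♭ A♭.
The 5th scale degree is F and the 6th scale degree is G♭.
2 letter names make it a second; at 1 semitone (a half step narrower than major) the quality is minor.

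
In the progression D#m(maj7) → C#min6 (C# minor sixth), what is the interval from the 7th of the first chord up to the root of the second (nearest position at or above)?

diminished 8th

D#m(maj7) has C## as its 7th, and C#min6 (C# minor sixth) has C# as its root.
C## up to C# is 11 semitones, a half step narrower than a perfect octave, so the interval is diminished.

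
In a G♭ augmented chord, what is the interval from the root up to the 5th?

G♭aug (G♭ augmented): G♭ B♭ D.
That puts G♭ below D.
From G♭ to D: 8 semitones over a fifth = augmented.

augmented fifth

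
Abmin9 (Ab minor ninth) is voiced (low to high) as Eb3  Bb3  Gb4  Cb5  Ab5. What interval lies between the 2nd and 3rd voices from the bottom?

Those voices are Bb3 and Gb4.
From Bb to Gb: 8 semitones over a sixth = minor.

minor 6th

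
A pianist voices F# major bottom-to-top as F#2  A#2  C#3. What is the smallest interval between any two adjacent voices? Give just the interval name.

Adjacent intervals: F#2→A#2 = major third; A#2→C#3 = minor third.
The smallest is A#2 to C#3, a minor third (3 semitones).

m3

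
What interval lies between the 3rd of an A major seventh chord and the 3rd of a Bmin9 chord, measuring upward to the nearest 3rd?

A major seventh has C♯ as its 3rd, and Bmin9 has D as its 3rd.
From C♯ to D: 1 semitone over a second = minor.

minor second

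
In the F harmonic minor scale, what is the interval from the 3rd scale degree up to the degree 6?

perfect fourth

The scale runs F G A♭ B♭ C D♭ E.
So we need the interval from A♭ up to D♭.
From A♭ to D♭ is 5 semitones, exactly the perfect fourth.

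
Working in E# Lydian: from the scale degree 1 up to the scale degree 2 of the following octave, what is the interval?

major ninth

E# lydian: E# F## G## A## B# C## D##.
The scale degree 1 is E# and the degree 2 (up an octave) is F##.
E# up to F## spans 9 letter names and 14 semitones — a major ninth.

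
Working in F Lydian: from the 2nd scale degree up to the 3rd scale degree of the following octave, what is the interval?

major 9th

The scale runs F G A B C D E.
So we need the interval from G up to A.
From G to A is 14 semitones, exactly the major ninth.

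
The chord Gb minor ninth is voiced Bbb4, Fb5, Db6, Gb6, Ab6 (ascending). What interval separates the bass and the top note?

major fourteenth

The outer voices are Bbb4 and Ab6.
Counting 14 letters and 23 half steps from Bbb gives a major fourteenth.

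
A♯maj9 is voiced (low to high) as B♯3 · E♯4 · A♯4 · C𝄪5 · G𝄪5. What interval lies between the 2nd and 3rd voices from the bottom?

P4

Those voices are E♯4 and A♯4.
Counting 4 letters and 5 half steps from E♯ gives a perfect fourth.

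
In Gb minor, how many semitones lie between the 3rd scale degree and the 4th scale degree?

The scale is Gb Ab Bbb Cb Db Ebb Fb.
Bbb up to Cb is a major second — 2 semitones.

2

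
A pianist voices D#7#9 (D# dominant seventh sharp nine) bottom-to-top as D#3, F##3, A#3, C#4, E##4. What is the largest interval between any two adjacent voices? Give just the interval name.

Adjacent intervals: D#3→F##3 = major third; F##3→A#3 = minor third; A#3→C#4 = minor third; C#4→E##4 = augmented third.
The largest is C#4 to E##4, an augmented third (5 semitones).

augmented third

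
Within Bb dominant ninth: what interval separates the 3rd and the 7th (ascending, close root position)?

diminished fifth

The chord tones of Bb9 (Bb dominant ninth) are Bb D F Ab C.
3rd = D; 7th = Ab.
From D to Ab: 6 semitones over a fifth = diminished.
This 3–7 tritone is the characteristic tension at the heart of the dominant sound.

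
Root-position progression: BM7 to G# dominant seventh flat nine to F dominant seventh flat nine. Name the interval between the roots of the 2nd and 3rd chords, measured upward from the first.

diminished 7th

The roots are G# and F.
7 letter names make it a seventh; at 9 semitones (a whole step narrower than major) the quality is diminished.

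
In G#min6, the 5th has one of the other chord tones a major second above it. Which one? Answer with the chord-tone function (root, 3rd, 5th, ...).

6th

The chord tones of G#m6 are G#, B, D#, E#.
The 5th is D#. A major second above D# is E#.
E# is the chord's 6th.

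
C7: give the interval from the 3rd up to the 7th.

The chord tones of C7 are C E G Bb.
The 3rd is E and the 7th is Bb.
E up to Bb is 6 semitones, a half step narrower than a perfect fifth, so the interval is diminished.
That tritone between 3rd and 7th is what gives the dominant seventh its pull toward resolution.

diminished fifth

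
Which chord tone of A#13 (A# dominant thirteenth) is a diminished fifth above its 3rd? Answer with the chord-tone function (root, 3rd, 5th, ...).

7th

A# dominant thirteenth is spelled A# C## E# G# B# F##.
The 3rd is C##. A diminished fifth above C## is G#.
G# is the chord's 7th.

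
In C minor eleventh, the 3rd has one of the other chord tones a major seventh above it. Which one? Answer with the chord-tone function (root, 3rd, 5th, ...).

9th

The chord tones of C minor eleventh are C E♭ G B♭ D F.
The 3rd is E♭. A major seventh above E♭ is D.
D is the chord's 9th.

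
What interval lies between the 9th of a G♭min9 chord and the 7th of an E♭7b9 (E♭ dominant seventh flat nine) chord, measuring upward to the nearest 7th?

perfect 4th

G♭min9 has A♭ as its 9th, and E♭7b9 (E♭ dominant seventh flat nine) has D♭ as its 7th.
From A♭ to D♭ is 5 semitones, exactly the perfect fourth.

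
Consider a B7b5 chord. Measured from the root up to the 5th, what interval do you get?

Spelling the chord: B-D#-F-A.
Root = B; 5th = F.
5 letter names make it a fifth; at 6 semitones (a half step narrower than perfect) the quality is diminished.

diminished fifth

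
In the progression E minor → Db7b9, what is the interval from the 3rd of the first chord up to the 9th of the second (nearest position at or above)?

E minor has G as its 3rd, and Db7b9 has Ebb as its 9th.
G up to Ebb is 7 semitones, a whole step narrower than a major sixth, so the interval is diminished.

diminished sixth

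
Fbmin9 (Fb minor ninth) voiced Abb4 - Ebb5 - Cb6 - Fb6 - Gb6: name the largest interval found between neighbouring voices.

M6

Adjacent intervals: Abb4→Ebb5 = perfect fifth; Ebb5→Cb6 = major sixth; Cb6→Fb6 = perfect fourth; Fb6→Gb6 = major second.
The largest is Ebb5 to Cb6, a major sixth (9 semitones).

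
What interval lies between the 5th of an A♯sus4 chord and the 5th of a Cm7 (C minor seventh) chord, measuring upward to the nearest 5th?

diminished 3rd

The 5th of A♯sus4 is E♯; the 5th of Cm7 (C minor seventh) is G.
3 letter names make it a third; at 2 semitones (a whole step narrower than major) the quality is diminished.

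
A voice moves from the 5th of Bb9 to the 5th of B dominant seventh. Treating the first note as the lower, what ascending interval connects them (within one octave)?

augmented unison

Bb9 has F as its 5th, and B dominant seventh has F# as its 5th.
1 letter names make it a unison; at 1 semitone (a half step wider than perfect) the quality is augmented.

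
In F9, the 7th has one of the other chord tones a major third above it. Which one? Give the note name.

Spelling the chord: F, A, C, Eb, G.
The 7th is Eb. A major third above Eb is G.
G is the chord's 9th.

G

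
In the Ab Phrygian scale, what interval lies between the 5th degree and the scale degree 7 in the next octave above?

minor tenth

Spelling the Ab Phrygian scale: Ab Bbb Cb Db Eb Fb Gb.
So we need the interval from Eb up to Gb.
10 letter names make it a tenth; at 15 semitones (a half step narrower than major) the quality is minor.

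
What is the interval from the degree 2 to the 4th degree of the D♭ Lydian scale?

major 3rd

Spelling the D♭ Lydian scale: D♭ E♭ F G A♭ B♭ C.
The degree 2 is E♭ and the degree 4 is G.
Counting 3 letters and 4 half steps from E♭ gives a major third.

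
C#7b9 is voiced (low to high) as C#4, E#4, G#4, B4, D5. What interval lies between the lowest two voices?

major third

Those voices are C#4 and E#4.
From C# to E# is 4 semitones, exactly the major third.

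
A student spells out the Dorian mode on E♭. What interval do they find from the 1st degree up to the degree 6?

major 6th

The scale runs E♭ F G♭ A♭ B♭ C D♭.
So we need the interval from E♭ up to C.
E♭ up to C spans 6 letter names and 9 semitones — a major sixth.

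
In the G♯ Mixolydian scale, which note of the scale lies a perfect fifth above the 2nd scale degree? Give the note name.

The scale is G♯ A♯ B♯ C♯ D♯ E♯ F♯.
The 2nd scale degree is A♯; a perfect fifth above that is E♯ — scale degree 6.

E#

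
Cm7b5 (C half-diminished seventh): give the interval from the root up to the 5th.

d5

Cm7b5 is spelled C–E♭–G♭–B♭.
Root = C; 5th = G♭.
From C to G♭: 6 semitones over a fifth = diminished.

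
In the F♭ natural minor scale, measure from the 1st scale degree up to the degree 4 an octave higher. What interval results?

F♭ natural minor: F♭ G♭ A𝄫 B𝄫 C♭ D𝄫 E𝄫.
The 1st scale degree is F♭ and the 4th scale degree (up an octave) is B𝄫.
From F♭ to B𝄫 is 17 semitones, exactly the perfect eleventh.

perfect eleventh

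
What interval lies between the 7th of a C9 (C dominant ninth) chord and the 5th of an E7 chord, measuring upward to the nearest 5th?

The 7th of C9 (C dominant ninth) is Bb; the 5th of E7 is B.
Bb up to B is 1 semitone, a half step wider than a perfect unison, so the interval is augmented.

A1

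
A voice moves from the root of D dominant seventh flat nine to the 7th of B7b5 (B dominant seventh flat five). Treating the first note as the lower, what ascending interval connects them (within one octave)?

D dominant seventh flat nine has D as its root, and B7b5 (B dominant seventh flat five) has A as its 7th.
Counting 5 letters and 7 half steps from D gives a perfect fifth.

perfect fifth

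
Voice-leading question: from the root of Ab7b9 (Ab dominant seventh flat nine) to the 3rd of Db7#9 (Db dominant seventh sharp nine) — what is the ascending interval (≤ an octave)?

major 6th

The root of Ab7b9 (Ab dominant seventh flat nine) is Ab; the 3rd of Db7#9 (Db dominant seventh sharp nine) is F.
Ab up to F spans 6 letter names and 9 semitones — a major sixth.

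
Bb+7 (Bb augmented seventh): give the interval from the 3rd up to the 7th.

Bbaug7 (Bb augmented seventh) is spelled Bb-D-F#-Ab.
The 3rd is D and the 7th is Ab.
5 letter names make it a fifth; at 6 semitones (a half step narrower than perfect) the quality is diminished.

diminished fifth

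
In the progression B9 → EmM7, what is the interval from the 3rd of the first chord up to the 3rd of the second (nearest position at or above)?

B9 has D# as its 3rd, and EmM7 has G as its 3rd.
4 letter names make it a fourth; at 4 semitones (a half step narrower than perfect) the quality is diminished.

diminished fourth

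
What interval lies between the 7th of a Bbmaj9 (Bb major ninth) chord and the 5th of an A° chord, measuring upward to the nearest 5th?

Bbmaj9 (Bb major ninth) has A as its 7th, and A° has Eb as its 5th.
A up to Eb is 6 semitones, a half step narrower than a perfect fifth, so the interval is diminished.

d5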